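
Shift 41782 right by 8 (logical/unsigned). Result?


0b1010001100110110 >> 8 = 0b10100011 = 163

163


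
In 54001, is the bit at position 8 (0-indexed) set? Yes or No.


0b1101001011110001, bit 8 = 0. No

No


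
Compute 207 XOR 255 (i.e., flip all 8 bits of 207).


207 ^ 255 = 48

48


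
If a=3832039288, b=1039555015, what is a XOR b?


3832039288 ^ 1039555015 = 3651018431

3651018431


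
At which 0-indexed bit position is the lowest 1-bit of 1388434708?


0b1010010110000011101010100010100. Lowest set bit at position 2

2


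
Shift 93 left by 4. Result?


0b1011101 << 4 = 0b10111010000 = 1488

1488


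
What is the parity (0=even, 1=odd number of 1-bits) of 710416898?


0b101010010110000001101000000010 has 10 ones => parity 0

0


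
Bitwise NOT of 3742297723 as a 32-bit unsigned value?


~0b11011111000011101110111001111011 = 0b100000111100010001000110000100 = 552669572 (32-bit unsigned)

552669572


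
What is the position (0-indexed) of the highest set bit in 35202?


0b1000100110000010. Highest set bit at position 15

15


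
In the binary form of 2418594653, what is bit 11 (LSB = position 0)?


0b10010000001010001101001101011101, position 11 = 0

0


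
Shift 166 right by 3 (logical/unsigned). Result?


0b10100110 >> 3 = 0b10100 = 20

20


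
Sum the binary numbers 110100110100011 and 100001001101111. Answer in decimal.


110100110100011 + 100001001101111 = 1010110000010010 = 44050

44050


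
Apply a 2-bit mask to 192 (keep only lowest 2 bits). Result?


192 & 3 = 0

0


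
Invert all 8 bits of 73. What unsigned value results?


73 ^ 255 = 182

182


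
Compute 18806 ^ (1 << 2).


18806 ^ (1 << 2) = 18806 ^ 4 = 18802

18802


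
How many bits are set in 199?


0b11000111 has 5 set bits

5


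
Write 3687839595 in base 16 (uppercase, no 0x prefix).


3687839595 = DBCFF76B hex

DBCFF76B


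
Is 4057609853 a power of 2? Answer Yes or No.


0b11110001110110100011011001111101. Multiple bits set => No

No


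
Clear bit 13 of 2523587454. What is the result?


2523587454 & ~(1 << 13) = 2523579262

2523579262


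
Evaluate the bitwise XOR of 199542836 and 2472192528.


0b1011111001001100100000110100 ^ 0b10010011010110101010101000010000 = 0b10011000101111100110001000100100 = 2562613796

2562613796


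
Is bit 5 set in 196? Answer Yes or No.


0b11000100, bit 5 = 0. No

No


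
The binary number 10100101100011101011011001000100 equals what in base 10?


10100101100011101011011001000100 in decimal = 2777593412

2777593412


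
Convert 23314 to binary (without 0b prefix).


23314 = 101101100010010 in binary

101101100010010


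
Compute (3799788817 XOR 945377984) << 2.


Step 1: 3799788817 ^ 945377984 = 3659890641
Step 2: 3659890641 << 2 = 14639562564

14639562564


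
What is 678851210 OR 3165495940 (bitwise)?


0b101000011101100111001010001010 | 0b10111100101011011010001010000100 = 0b10111100111111111111001010001110 = 3170890382

3170890382


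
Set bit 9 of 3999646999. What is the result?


3999646999 | (1 << 9) = 3999646999 | 512 = 3999647511

3999647511


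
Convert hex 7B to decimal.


7B hex = 123 decimal

123


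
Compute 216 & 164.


0b11011000 & 0b10100100 = 0b10000000 = 128

128


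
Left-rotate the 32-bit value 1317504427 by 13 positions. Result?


Rotate 0b1001110100001111000010110101011 left by 13 (32-bit) = 0b11110000101101010110100111010000 = 4038420944

4038420944


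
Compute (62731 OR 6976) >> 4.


Step 1: 62731 | 6976 = 65355
Step 2: 65355 >> 4 = 4084

4084


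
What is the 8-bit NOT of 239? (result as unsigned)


~0b11101111 = 0b10000 = 16 (8-bit unsigned)

16


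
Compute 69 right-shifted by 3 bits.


0b1000101 >> 3 = 0b1000 = 8

8


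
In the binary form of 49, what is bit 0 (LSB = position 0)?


0b110001, position 0 = 1

1


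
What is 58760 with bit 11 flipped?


58760 ^ (1 << 11) = 58760 ^ 2048 = 60808

60808


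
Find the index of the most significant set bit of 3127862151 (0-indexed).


0b10111010011011110110001110000111. Highest set bit at position 31

31


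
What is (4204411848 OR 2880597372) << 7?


Step 1: 4204411848 | 2880597372 = 4223303676
Step 2: 4223303676 << 7 = 540582870528

540582870528


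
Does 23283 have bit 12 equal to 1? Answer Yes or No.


0b101101011110011, bit 12 = 1. Yes

Yes


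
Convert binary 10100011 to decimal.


10100011 in decimal = 163

163


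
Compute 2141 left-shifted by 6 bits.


0b100001011101 << 6 = 0b100001011101000000 = 137024

137024


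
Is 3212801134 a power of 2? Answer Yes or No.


0b10111111011111110111010001101110. Multiple bits set => No

No


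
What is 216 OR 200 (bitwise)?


0b11011000 | 0b11001000 = 0b11011000 = 216

216


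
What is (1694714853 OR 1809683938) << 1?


Step 1: 1694714853 | 1809683938 = 1876942823
Step 2: 1876942823 << 1 = 3753885646

3753885646


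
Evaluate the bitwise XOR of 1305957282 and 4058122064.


0b1001101110101110101001110100010 ^ 0b11110001111000100000011101010000 = 0b10111100001101010101010011110010 = 3157611762

3157611762


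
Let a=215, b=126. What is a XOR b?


215 ^ 126 = 169

169


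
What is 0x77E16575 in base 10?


77E16575 hex = 2011260277 decimal

2011260277


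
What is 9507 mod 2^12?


9507 & 4095 = 1315

1315


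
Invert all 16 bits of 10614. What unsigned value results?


10614 ^ 65535 = 54921

54921


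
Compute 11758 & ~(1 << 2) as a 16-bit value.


11758 & ~(1 << 2) = 11754

11754


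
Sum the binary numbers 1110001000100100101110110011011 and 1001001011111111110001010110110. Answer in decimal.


1110001000100100101110110011011 + 1001001011111111110001010110110 = 10111010100100100100000001010001 = 3130146897

3130146897


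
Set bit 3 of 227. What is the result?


227 | (1 << 3) = 227 | 8 = 235

235


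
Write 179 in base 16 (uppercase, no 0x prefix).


179 = B3 hex

B3


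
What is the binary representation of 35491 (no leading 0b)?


35491 = 1000101010100011 in binary

1000101010100011


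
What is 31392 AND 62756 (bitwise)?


0b111101010100000 & 0b1111010100100100 = 0b111000000100000 = 28704

28704


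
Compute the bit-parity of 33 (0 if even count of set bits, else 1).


0b100001 has 2 ones => parity 0

0


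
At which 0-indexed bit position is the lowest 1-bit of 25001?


0b110000110101001. Lowest set bit at position 0

0


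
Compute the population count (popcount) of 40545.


0b1001111001100001 has 8 set bits

8


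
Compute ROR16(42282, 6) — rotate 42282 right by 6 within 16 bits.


Rotate 0b1010010100101010 right by 6 (16-bit) = 0b1010101010010100 = 43668

43668


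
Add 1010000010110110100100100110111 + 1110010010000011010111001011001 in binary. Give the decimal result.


1010000010110110100100100110111 + 1110010010000011010111001011001 = 11000010100111001111011110010000 = 3265066896

3265066896


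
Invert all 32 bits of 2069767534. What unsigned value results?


2069767534 ^ 4294967295 = 2225199761

2225199761


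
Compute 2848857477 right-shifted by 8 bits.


0b10101001110011100001110110000101 >> 8 = 0b101010011100111000011101 = 11128349

11128349


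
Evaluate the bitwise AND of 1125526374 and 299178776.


0b1000011000101100010101101100110 & 0b10001110101010001101100011000 = 0b1000101000000101100000000 = 18090752

18090752


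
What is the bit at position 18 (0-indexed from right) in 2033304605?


0b1111001001100011100010000011101, position 18 = 0

0


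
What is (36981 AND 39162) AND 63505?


Step 1: 36981 & 39162 = 36976
Step 2: 36976 & 63505 = 36880

36880


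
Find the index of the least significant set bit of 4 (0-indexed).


0b100. Lowest set bit at position 2

2


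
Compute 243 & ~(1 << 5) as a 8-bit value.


243 & ~(1 << 5) = 211

211


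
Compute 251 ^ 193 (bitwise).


0b11111011 ^ 0b11000001 = 0b111010 = 58

58


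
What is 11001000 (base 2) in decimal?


11001000 in decimal = 200

200


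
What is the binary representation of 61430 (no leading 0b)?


61430 = 1110111111110110 in binary

1110111111110110


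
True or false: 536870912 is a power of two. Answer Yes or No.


0b100000000000000000000000000000. Only one bit set => Yes

Yes


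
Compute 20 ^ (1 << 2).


20 ^ (1 << 2) = 20 ^ 4 = 16

16


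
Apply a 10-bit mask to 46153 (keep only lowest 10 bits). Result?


46153 & 1023 = 73

73


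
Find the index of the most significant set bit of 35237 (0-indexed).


0b1000100110100101. Highest set bit at position 15

15


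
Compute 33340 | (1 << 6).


33340 | (1 << 6) = 33340 | 64 = 33404

33404


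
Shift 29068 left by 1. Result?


0b111000110001100 << 1 = 0b1110001100011000 = 58136

58136


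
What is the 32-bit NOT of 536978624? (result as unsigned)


~0b100000000000011010010011000000 = 0b11011111111111100101101100111111 = 3757988671 (32-bit unsigned)

3757988671


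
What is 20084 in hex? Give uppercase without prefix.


20084 = 4E74 hex

4E74


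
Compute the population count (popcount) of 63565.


0b1111100001001101 has 9 set bits

9


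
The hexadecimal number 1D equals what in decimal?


1D hex = 29 decimal

29


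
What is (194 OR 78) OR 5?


Step 1: 194 | 78 = 206
Step 2: 206 | 5 = 207

207


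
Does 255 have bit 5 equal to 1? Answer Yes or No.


0b11111111, bit 5 = 1. Yes

Yes


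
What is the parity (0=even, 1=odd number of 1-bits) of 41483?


0b1010001000001011 has 6 ones => parity 0

0


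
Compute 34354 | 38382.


0b1000011000110010 | 0b1001010111101110 = 0b1001011111111110 = 38910

38910


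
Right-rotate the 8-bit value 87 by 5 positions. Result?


Rotate 0b1010111 right by 5 (8-bit) = 0b10111010 = 186

186


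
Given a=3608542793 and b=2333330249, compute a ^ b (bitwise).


3608542793 ^ 2333330249 = 1543910656

1543910656


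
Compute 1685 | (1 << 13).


1685 | (1 << 13) = 1685 | 8192 = 9877

9877


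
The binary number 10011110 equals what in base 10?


10011110 in decimal = 158

158


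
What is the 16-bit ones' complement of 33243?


33243 ^ 65535 = 32292

32292


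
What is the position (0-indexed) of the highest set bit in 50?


0b110010. Highest set bit at position 5

5


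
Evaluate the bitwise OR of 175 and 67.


0b10101111 | 0b1000011 = 0b11101111 = 239

239


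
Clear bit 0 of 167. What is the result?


167 & ~(1 << 0) = 166

166


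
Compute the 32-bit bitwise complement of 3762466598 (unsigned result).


~0b11100000010000101010111100100110 = 0b11111101111010101000011011001 = 532500697 (32-bit unsigned)

532500697


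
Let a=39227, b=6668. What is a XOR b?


39227 ^ 6668 = 33591

33591


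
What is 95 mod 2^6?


95 & 63 = 31

31


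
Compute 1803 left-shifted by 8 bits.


0b11100001011 << 8 = 0b1110000101100000000 = 461568

461568


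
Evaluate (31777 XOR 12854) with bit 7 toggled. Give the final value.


Step 1: 31777 ^ 12854 = 19991
Step 2: 19991 ^ (1 << 7) = 19991 ^ 128 = 20119

20119


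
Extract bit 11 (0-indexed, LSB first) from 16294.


0b11111110100110, position 11 = 1

1


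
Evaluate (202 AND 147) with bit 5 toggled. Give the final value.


Step 1: 202 & 147 = 130
Step 2: 130 ^ (1 << 5) = 130 ^ 32 = 162

162


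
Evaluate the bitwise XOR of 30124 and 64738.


0b111010110101100 ^ 0b1111110011100010 = 0b1000100101001110 = 35150

35150


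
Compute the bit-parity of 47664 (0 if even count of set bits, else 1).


0b1011101000110000 has 7 ones => parity 1

1


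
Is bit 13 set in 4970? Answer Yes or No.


0b1001101101010, bit 13 = 0. No

No


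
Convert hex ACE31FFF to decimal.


ACE31FFF hex = 2900566015 decimal

2900566015


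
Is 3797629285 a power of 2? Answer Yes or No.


0b11100010010110110011100101100101. Multiple bits set => No

No


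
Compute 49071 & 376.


0b1011111110101111 & 0b101111000 = 0b100101000 = 296

296


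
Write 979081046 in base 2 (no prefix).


979081046 = 111010010110111001011101010110 in binary

111010010110111001011101010110


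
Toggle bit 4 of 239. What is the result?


239 ^ (1 << 4) = 239 ^ 16 = 255

255


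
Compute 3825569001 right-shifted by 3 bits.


0b11100100000001011000110011101001 >> 3 = 0b11100100000001011000110011101 = 478196125

478196125


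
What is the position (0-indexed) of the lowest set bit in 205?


0b11001101. Lowest set bit at position 0

0


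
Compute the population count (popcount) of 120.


0b1111000 has 4 set bits

4


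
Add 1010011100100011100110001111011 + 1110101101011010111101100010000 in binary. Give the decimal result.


1010011100100011100110001111011 + 1110101101011010111101100010000 = 11001001001111110100011110001011 = 3376367499

3376367499


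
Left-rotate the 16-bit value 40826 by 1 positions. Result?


Rotate 0b1001111101111010 left by 1 (16-bit) = 0b11111011110101 = 16117

16117


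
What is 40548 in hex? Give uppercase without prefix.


40548 = 9E64 hex

9E64


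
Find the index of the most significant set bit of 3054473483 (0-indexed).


0b10110110000011111001000100001011. Highest set bit at position 31

31


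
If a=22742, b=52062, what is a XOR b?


22742 ^ 52062 = 37768

37768


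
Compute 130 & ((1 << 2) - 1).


130 & 3 = 2

2


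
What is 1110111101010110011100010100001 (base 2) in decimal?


1110111101010110011100010100001 in decimal = 2007709857

2007709857


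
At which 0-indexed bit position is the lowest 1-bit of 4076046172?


0b11110010111100111000011101011100. Lowest set bit at position 2

2


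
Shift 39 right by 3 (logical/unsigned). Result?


0b100111 >> 3 = 0b100 = 4

4


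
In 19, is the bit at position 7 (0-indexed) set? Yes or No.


0b10011, bit 7 = 0. No

No


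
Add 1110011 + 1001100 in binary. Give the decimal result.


1110011 + 1001100 = 10111111 = 191

191


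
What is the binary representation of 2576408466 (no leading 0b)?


2576408466 = 10011001100100001101111110010010 in binary

10011001100100001101111110010010


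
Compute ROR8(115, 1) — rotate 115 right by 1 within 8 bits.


Rotate 0b1110011 right by 1 (8-bit) = 0b10111001 = 185

185


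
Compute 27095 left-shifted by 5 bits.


0b110100111010111 << 5 = 0b11010011101011100000 = 867040

867040


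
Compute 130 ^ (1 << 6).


130 ^ (1 << 6) = 130 ^ 64 = 194

194


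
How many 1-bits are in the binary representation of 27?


0b11011 has 4 set bits

4


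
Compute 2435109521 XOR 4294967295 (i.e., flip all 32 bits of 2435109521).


2435109521 ^ 4294967295 = 1859857774

1859857774


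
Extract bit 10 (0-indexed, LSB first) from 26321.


0b110011011010001, position 10 = 1

1


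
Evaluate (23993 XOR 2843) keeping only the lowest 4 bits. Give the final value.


Step 1: 23993 ^ 2843 = 22178
Step 2: 22178 & 15 = 2

2


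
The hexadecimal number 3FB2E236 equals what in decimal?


3FB2E236 hex = 1068687926 decimal

1068687926


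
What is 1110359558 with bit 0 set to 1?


1110359558 | (1 << 0) = 1110359558 | 1 = 1110359559

1110359559


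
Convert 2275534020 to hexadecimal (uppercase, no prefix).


2275534020 = 87A1E4C4 hex

87A1E4C4


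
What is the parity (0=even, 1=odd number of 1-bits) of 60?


0b111100 has 4 ones => parity 0

0


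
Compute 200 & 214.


0b11001000 & 0b11010110 = 0b11000000 = 192

192


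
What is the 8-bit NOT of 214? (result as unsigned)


~0b11010110 = 0b101001 = 41 (8-bit unsigned)

41


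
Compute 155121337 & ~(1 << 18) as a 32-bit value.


155121337 & ~(1 << 18) = 154859193

154859193


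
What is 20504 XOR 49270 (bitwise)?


0b101000000011000 ^ 0b1100000001110110 = 0b1001000001101110 = 36974

36974


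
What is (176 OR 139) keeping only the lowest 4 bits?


Step 1: 176 | 139 = 187
Step 2: 187 & 15 = 11

11


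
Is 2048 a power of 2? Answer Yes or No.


0b100000000000. Only one bit set => Yes

Yes


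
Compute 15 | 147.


0b1111 | 0b10010011 = 0b10011111 = 159

159


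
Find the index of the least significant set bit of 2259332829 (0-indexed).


0b10000110101010101010111011011101. Lowest set bit at position 0

0


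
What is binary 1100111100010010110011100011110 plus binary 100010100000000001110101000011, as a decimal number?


1100111100010010110011100011110 + 100010100000000001110101000011 = 10001010000010011000010001100001 = 2315879521

2315879521


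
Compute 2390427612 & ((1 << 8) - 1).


2390427612 & 255 = 220

220


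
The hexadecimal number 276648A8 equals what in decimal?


276648A8 hex = 661014696 decimal

661014696


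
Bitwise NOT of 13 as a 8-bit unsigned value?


~0b1101 = 0b11110010 = 242 (8-bit unsigned)

242


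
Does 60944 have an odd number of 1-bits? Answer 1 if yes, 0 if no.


0b1110111000010000 has 7 ones => parity 1

1


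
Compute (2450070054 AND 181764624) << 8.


Step 1: 2450070054 & 181764624 = 33620480
Step 2: 33620480 << 8 = 8606842880

8606842880


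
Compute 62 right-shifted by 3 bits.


0b111110 >> 3 = 0b111 = 7

7


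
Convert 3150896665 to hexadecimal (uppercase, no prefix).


3150896665 = BBCEDE19 hex

BBCEDE19


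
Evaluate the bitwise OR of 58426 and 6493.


0b1110010000111010 | 0b1100101011101 = 0b1111110101111111 = 64895

64895


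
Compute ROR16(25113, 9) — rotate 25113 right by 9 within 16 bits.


Rotate 0b110001000011001 right by 9 (16-bit) = 0b110010110001 = 3249

3249


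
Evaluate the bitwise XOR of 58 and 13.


0b111010 ^ 0b1101 = 0b110111 = 55

55


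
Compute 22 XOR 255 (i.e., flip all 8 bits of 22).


22 ^ 255 = 233

233


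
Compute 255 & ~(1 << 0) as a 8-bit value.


255 & ~(1 << 0) = 254

254


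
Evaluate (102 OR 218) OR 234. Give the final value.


Step 1: 102 | 218 = 254
Step 2: 254 | 234 = 254

254


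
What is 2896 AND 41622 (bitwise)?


0b101101010000 & 0b1010001010010110 = 0b1000010000 = 528

528


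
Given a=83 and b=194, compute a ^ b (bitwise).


83 ^ 194 = 145

145


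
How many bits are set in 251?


0b11111011 has 7 set bits

7


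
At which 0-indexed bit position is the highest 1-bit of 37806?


0b1001001110101110. Highest set bit at position 15

15


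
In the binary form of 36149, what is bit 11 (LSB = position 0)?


0b1000110100110101, position 11 = 1

1


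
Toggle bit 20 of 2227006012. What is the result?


2227006012 ^ (1 << 20) = 2227006012 ^ 1048576 = 2225957436

2225957436


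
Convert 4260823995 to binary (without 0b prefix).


4260823995 = 11111101111101110000001110111011 in binary

11111101111101110000001110111011


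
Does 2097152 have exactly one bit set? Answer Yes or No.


0b1000000000000000000000. Only one bit set => Yes

Yes


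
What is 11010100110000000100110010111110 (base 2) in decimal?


11010100110000000100110010111110 in decimal = 3569372350

3569372350


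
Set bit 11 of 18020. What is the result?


18020 | (1 << 11) = 18020 | 2048 = 20068

20068


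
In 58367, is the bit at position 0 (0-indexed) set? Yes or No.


0b1110001111111111, bit 0 = 1. Yes

Yes


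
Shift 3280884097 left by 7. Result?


0b11000011100011100101000110000001 << 7 = 0b110000111000111001010001100000010000000 = 419953164416

419953164416


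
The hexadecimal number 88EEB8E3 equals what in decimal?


88EEB8E3 hex = 2297346275 decimal

2297346275


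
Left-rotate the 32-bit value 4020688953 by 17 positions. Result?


Rotate 0b11101111101001101101100000111001 left by 17 (32-bit) = 0b10110000011100111101111101001101 = 2960383821

2960383821


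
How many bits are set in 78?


0b1001110 has 4 set bits

4


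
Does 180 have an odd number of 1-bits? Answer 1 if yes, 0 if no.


0b10110100 has 4 ones => parity 0

0


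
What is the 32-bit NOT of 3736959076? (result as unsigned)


~0b11011110101111010111100001100100 = 0b100001010000101000011110011011 = 558008219 (32-bit unsigned)

558008219


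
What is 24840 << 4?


0b110000100001000 << 4 = 0b1100001000010000000 = 397440

397440


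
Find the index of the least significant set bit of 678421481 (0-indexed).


0b101000011011111110001111101001. Lowest set bit at position 0

0


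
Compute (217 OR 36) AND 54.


Step 1: 217 | 36 = 253
Step 2: 253 & 54 = 52

52


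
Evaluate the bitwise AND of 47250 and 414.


0b1011100010010010 & 0b110011110 = 0b10010010 = 146

146


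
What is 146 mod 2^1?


146 & 1 = 0

0


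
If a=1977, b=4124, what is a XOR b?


1977 ^ 4124 = 6053

6053


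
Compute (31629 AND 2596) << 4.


Step 1: 31629 & 2596 = 2564
Step 2: 2564 << 4 = 41024

41024


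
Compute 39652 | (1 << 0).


39652 | (1 << 0) = 39652 | 1 = 39653

39653


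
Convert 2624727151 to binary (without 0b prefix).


2624727151 = 10011100011100100010100001101111 in binary

10011100011100100010100001101111


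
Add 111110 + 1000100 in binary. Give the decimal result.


111110 + 1000100 = 10000010 = 130

130


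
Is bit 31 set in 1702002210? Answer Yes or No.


0b1100101011100100111111000100010, bit 31 = 0. No

No


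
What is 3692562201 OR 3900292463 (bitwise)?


0b11011100000110000000011100011001 | 0b11101000011110011011110101101111 = 0b11111100011110011011111101111111 = 4235837311

4235837311


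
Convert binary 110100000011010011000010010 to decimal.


110100000011010011000010010 in decimal = 109159954

109159954


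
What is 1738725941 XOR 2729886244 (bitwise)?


0b1100111101000101101101000110101 ^ 0b10100010101101101100001000100100 = 0b11000101000101000001100000010001 = 3306428433

3306428433


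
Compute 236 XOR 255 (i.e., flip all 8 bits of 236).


236 ^ 255 = 19

19


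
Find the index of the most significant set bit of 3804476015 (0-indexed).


0b11100010110000111011001001101111. Highest set bit at position 31

31


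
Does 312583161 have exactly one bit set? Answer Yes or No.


0b10010101000011010001111111001. Multiple bits set => No

No


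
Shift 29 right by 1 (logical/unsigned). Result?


0b11101 >> 1 = 0b1110 = 14

14


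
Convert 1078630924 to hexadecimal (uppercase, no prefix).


1078630924 = 404A9A0C hex

404A9A0C


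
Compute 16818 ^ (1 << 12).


16818 ^ (1 << 12) = 16818 ^ 4096 = 20914

20914


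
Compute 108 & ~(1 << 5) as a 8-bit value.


108 & ~(1 << 5) = 76

76


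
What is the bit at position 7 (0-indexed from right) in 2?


0b10, position 7 = 0

0


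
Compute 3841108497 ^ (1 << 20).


3841108497 ^ (1 << 20) = 3841108497 ^ 1048576 = 3840059921

3840059921


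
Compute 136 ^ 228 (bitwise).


0b10001000 ^ 0b11100100 = 0b1101100 = 108

108


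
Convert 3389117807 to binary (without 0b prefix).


3389117807 = 11001010000000011101010101101111 in binary

11001010000000011101010101101111


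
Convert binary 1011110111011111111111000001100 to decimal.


1011110111011111111111000001100 in decimal = 1592786444

1592786444


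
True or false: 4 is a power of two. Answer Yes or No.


0b100. Only one bit set => Yes

Yes


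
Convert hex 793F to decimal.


793F hex = 31039 decimal

31039


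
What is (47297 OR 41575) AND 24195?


Step 1: 47297 | 41575 = 47847
Step 2: 47847 & 24195 = 6787

6787


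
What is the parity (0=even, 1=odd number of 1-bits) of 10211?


0b10011111100011 has 9 ones => parity 1

1


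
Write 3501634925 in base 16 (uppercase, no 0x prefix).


3501634925 = D0B6B56D hex

D0B6B56D


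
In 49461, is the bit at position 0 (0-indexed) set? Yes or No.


0b1100000100110101, bit 0 = 1. Yes

Yes


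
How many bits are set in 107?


0b1101011 has 5 set bits

5


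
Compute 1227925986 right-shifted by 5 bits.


0b1001001001100001010100111100010 >> 5 = 0b10010010011000010101001111 = 38372687

38372687


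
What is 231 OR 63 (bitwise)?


0b11100111 | 0b111111 = 0b11111111 = 255

255


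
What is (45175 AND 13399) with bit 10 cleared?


Step 1: 45175 & 13399 = 12375
Step 2: 12375 & ~(1 << 10) = 12375

12375


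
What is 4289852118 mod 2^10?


4289852118 & 1023 = 726

726


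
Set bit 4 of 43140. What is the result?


43140 | (1 << 4) = 43140 | 16 = 43156

43156


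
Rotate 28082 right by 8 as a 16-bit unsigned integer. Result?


Rotate 0b110110110110010 right by 8 (16-bit) = 0b1011001001101101 = 45677

45677


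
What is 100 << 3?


0b1100100 << 3 = 0b1100100000 = 800

800


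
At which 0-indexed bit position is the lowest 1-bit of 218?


0b11011010. Lowest set bit at position 1

1


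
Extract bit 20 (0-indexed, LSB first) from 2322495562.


0b10001010011011100111100001001010, position 20 = 0

0


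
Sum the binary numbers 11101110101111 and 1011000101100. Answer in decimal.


11101110101111 + 1011000101100 = 101000111011011 = 20955

20955


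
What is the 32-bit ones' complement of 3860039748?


3860039748 ^ 4294967295 = 434927547

434927547


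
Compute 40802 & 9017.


0b1001111101100010 & 0b10001100111001 = 0b1100100000 = 800

800


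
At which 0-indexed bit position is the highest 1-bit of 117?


0b1110101. Highest set bit at position 6

6


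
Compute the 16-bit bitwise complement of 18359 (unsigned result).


~0b100011110110111 = 0b1011100001001000 = 47176 (16-bit unsigned)

47176


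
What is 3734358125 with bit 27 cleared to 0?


3734358125 & ~(1 << 27) = 3600140397

3600140397


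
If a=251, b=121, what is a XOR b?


251 ^ 121 = 130

130


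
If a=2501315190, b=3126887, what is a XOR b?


2501315190 ^ 3126887 = 2503523345

2503523345


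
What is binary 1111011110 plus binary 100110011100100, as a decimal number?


1111011110 + 100110011100100 = 101000011000010 = 20674

20674


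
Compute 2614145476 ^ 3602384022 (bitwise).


0b10011011110100001011000111000100 ^ 0b11010110101110000000010010010110 = 0b1001101011010001011010101010010 = 1298707794

1298707794


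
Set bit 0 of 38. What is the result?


38 | (1 << 0) = 38 | 1 = 39

39


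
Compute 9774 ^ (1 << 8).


9774 ^ (1 << 8) = 9774 ^ 256 = 10030

10030


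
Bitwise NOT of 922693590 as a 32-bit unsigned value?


~0b110110111111110010111111010110 = 0b11001001000000001101000000101001 = 3372273705 (32-bit unsigned)

3372273705


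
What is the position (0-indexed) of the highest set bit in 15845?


0b11110111100101. Highest set bit at position 13

13


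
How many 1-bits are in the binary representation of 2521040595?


0b10010110010001000000011011010011 has 13 set bits

13


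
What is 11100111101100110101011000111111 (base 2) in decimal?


11100111101100110101011000111111 in decimal = 3887289919

3887289919


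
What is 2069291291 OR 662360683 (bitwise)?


0b1111011010101101110000100011011 | 0b100111011110101101001001101011 = 0b1111111011111101111001101111011 = 2139026299

2139026299


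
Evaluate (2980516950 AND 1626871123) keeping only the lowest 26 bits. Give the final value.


Step 1: 2980516950 & 1626871123 = 547361874
Step 2: 547361874 & 67108863 = 10490962

10490962


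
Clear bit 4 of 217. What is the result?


217 & ~(1 << 4) = 201

201


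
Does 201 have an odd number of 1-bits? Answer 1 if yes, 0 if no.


0b11001001 has 4 ones => parity 0

0


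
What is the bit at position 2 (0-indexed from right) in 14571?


0b11100011101011, position 2 = 0

0


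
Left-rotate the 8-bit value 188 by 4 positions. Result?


Rotate 0b10111100 left by 4 (8-bit) = 0b11001011 = 203

203


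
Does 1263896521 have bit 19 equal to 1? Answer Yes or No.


0b1001011010101011000011111001001, bit 19 = 0. No

No


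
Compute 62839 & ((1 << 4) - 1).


62839 & 15 = 7

7


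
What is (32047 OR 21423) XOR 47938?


Step 1: 32047 | 21423 = 32687
Step 2: 32687 ^ 47938 = 50413

50413


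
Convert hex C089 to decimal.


C089 hex = 49289 decimal

49289


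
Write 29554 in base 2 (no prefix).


29554 = 111001101110010 in binary

111001101110010


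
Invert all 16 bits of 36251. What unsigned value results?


36251 ^ 65535 = 29284

29284


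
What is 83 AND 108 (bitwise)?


0b1010011 & 0b1101100 = 0b1000000 = 64

64


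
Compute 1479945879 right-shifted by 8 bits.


0b1011000001101100010111010010111 >> 8 = 0b10110000011011000101110 = 5781038

5781038


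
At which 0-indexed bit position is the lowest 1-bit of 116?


0b1110100. Lowest set bit at position 2

2


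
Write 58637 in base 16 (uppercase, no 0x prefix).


58637 = E50D hex

E50D


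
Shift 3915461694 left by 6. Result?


0b11101001011000010011010000111110 << 6 = 0b11101001011000010011010000111110000000 = 250589548416

250589548416


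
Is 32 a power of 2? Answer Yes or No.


0b100000. Only one bit set => Yes

Yes


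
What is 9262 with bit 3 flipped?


9262 ^ (1 << 3) = 9262 ^ 8 = 9254

9254


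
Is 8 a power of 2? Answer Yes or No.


0b1000. Only one bit set => Yes

Yes


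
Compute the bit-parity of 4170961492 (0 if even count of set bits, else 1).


0b11111000100110111101001001010100 has 17 ones => parity 1

1


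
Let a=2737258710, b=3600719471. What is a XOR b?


2737258710 ^ 3600719471 = 1975115449

1975115449


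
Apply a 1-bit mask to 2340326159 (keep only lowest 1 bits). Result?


2340326159 & 1 = 1

1


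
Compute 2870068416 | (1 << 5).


2870068416 | (1 << 5) = 2870068416 | 32 = 2870068448

2870068448


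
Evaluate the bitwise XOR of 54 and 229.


0b110110 ^ 0b11100101 = 0b11010011 = 211

211


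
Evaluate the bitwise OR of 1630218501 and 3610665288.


0b1100001001010110010100100000101 | 0b11010111001101100110000101001000 = 0b11110111001111110110100101001101 = 4148128077

4148128077


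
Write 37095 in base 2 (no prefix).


37095 = 1001000011100111 in binary

1001000011100111


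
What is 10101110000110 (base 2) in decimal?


10101110000110 in decimal = 11142

11142


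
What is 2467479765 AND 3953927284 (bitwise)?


0b10010011000100101100000011010101 & 0b11101011101011000010010001110100 = 0b10000011000000000000000001010100 = 2197815380

2197815380


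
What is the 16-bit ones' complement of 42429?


42429 ^ 65535 = 23106

23106


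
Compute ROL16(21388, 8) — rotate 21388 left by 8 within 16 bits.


Rotate 0b101001110001100 left by 8 (16-bit) = 0b1000110001010011 = 35923

35923


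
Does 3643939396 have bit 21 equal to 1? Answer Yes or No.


0b11011001001100100001101001000100, bit 21 = 1. Yes

Yes


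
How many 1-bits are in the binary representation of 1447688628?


0b1010110010010011111100110110100 has 17 set bits

17


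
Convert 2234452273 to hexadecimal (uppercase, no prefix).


2234452273 = 852F0931 hex

852F0931


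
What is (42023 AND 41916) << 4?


Step 1: 42023 & 41916 = 40996
Step 2: 40996 << 4 = 655936

655936


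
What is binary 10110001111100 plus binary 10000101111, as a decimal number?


10110001111100 + 10000101111 = 11000010101011 = 12459

12459


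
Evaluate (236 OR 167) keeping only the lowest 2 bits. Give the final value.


Step 1: 236 | 167 = 239
Step 2: 239 & 3 = 3

3


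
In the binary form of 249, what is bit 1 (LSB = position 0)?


0b11111001, position 1 = 0

0


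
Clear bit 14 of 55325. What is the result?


55325 & ~(1 << 14) = 38941

38941


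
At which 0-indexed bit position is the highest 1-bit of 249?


0b11111001. Highest set bit at position 7

7


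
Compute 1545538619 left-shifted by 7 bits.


0b1011100000111110000110000111011 << 7 = 0b10111000001111100001100001110110000000 = 197828943232

197828943232


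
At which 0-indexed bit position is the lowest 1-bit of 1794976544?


0b1101010111111010010101100100000. Lowest set bit at position 5

5


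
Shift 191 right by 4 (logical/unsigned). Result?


0b10111111 >> 4 = 0b1011 = 11

11


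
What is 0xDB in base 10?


DB hex = 219 decimal

219


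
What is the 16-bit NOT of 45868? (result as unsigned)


~0b1011001100101100 = 0b100110011010011 = 19667 (16-bit unsigned)

19667


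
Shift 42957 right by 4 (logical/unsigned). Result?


0b1010011111001101 >> 4 = 0b101001111100 = 2684

2684


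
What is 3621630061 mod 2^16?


3621630061 & 65535 = 45165

45165


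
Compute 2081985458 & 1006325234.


0b1111100000110001001001110110010 & 0b111011111110110100110111110010 = 0b111000000110000000000110110010 = 941097394

941097394


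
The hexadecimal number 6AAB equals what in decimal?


6AAB hex = 27307 decimal

27307


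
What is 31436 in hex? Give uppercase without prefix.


31436 = 7ACC hex

7ACC


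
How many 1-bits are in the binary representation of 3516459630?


0b11010001100110001110101001101110 has 17 set bits

17


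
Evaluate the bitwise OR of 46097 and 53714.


0b1011010000010001 | 0b1101000111010010 = 0b1111010111010011 = 62931

62931


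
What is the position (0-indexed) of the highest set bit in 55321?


0b1101100000011001. Highest set bit at position 15

15


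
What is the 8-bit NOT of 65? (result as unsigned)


~0b1000001 = 0b10111110 = 190 (8-bit unsigned)

190


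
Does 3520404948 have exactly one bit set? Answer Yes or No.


0b11010001110101010001110111010100. Multiple bits set => No

No


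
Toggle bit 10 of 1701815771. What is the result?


1701815771 ^ (1 << 10) = 1701815771 ^ 1024 = 1701814747

1701814747


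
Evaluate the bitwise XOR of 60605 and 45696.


0b1110110010111101 ^ 0b1011001010000000 = 0b101111000111101 = 24125

24125


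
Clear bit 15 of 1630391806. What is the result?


1630391806 & ~(1 << 15) = 1630359038

1630359038


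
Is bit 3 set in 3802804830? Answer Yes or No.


0b11100010101010100011001001011110, bit 3 = 1. Yes

Yes


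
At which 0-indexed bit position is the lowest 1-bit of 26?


0b11010. Lowest set bit at position 1

1


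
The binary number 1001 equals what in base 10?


1001 in decimal = 9

9


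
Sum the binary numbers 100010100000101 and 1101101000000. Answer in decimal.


100010100000101 + 1101101000000 = 110000001000101 = 24645

24645


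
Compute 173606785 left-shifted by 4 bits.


0b1010010110010000011110000001 << 4 = 0b10100101100100000111100000010000 = 2777708560

2777708560


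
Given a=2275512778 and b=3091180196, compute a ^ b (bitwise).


2275512778 ^ 3091180196 = 1067334510

1067334510


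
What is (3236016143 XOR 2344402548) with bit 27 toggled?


Step 1: 3236016143 ^ 2344402548 = 1264389755
Step 2: 1264389755 ^ (1 << 27) = 1264389755 ^ 134217728 = 1130172027

1130172027


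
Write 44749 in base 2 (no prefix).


44749 = 1010111011001101 in binary

1010111011001101


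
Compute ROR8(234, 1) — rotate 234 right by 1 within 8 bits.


Rotate 0b11101010 right by 1 (8-bit) = 0b1110101 = 117

117


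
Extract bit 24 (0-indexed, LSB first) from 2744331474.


0b10100011100100110010110011010010, position 24 = 1

1


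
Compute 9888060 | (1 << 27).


9888060 | (1 << 27) = 9888060 | 134217728 = 144105788

144105788


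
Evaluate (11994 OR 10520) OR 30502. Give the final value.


Step 1: 11994 | 10520 = 12250
Step 2: 12250 | 30502 = 32766

32766


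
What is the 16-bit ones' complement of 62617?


62617 ^ 65535 = 2918

2918


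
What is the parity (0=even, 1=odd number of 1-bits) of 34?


0b100010 has 2 ones => parity 0

0


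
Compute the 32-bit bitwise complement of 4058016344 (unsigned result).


~0b11110001111000000110101001011000 = 0b1110000111111001010110100111 = 236950951 (32-bit unsigned)

236950951


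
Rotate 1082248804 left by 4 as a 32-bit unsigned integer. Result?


Rotate 0b1000000100000011100111001100100 left by 4 (32-bit) = 0b1000000111001110011001000100 = 136111684

136111684


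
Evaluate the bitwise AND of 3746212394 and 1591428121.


0b11011111010010101010101000101010 & 0b1011110110110110100010000011001 = 0b1011110010010100000000000001000 = 1581907976

1581907976


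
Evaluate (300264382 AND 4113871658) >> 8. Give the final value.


Step 1: 300264382 & 4113871658 = 287613738
Step 2: 287613738 >> 8 = 1123491

1123491


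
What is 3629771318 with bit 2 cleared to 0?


3629771318 & ~(1 << 2) = 3629771314

3629771314


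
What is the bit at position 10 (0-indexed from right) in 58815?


0b1110010110111111, position 10 = 1

1


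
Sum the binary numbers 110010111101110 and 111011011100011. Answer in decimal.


110010111101110 + 111011011100011 = 1101110011010001 = 56529

56529


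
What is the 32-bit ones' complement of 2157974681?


2157974681 ^ 4294967295 = 2136992614

2136992614


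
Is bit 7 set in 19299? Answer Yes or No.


0b100101101100011, bit 7 = 0. No

No


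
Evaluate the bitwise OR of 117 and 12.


0b1110101 | 0b1100 = 0b1111101 = 125

125


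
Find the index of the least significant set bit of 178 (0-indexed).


0b10110010. Lowest set bit at position 1

1


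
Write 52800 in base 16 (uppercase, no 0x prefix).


52800 = CE40 hex

CE40


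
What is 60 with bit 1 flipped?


60 ^ (1 << 1) = 60 ^ 2 = 62

62


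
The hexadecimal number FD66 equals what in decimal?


FD66 hex = 64870 decimal

64870


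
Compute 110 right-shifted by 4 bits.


0b1101110 >> 4 = 0b110 = 6

6


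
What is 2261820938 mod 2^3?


2261820938 & 7 = 2

2


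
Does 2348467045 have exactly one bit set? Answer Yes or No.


0b10001011111110101100001101100101. Multiple bits set => No

No


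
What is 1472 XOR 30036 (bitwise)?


0b10111000000 ^ 0b111010101010100 = 0b111000010010100 = 28820

28820


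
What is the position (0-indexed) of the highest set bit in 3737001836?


0b11011110101111100001111101101100. Highest set bit at position 31

31


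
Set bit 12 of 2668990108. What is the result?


2668990108 | (1 << 12) = 2668990108 | 4096 = 2668994204

2668994204


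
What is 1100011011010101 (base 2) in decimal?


1100011011010101 in decimal = 50901

50901


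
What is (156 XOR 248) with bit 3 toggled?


Step 1: 156 ^ 248 = 100
Step 2: 100 ^ (1 << 3) = 100 ^ 8 = 108

108


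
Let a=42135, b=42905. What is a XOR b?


42135 ^ 42905 = 782

782


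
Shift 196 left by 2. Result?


0b11000100 << 2 = 0b1100010000 = 784

784


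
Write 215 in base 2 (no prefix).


215 = 11010111 in binary

11010111


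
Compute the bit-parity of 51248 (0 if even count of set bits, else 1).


0b1100100000110000 has 5 ones => parity 1

1


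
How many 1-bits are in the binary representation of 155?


0b10011011 has 5 set bits

5


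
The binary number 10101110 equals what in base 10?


10101110 in decimal = 174

174
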